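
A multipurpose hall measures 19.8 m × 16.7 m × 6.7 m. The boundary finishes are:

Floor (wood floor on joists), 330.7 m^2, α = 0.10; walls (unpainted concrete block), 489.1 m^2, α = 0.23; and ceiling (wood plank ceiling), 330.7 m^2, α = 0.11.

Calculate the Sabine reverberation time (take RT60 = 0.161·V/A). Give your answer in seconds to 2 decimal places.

Summing Sᵢαᵢ: 33.070 + 112.493 + 36.377 → A = 181.940 sabins.
V = 19.8·16.7·6.7 = 2215.422 m³.
T = 0.161 V/A = 0.161·2215.422/181.940 = 1.96 s.

1.96 seconds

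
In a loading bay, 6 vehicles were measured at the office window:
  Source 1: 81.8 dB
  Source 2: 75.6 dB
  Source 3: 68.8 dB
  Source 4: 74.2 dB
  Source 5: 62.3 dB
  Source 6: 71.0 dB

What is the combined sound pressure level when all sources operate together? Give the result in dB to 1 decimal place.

83.7 dB

Converting to relative power and adding: 10^(81.8/10) + 10^(75.6/10) + 10^(68.8/10) + 10^(74.2/10) + 10^(62.3/10) + 10^(71.0/10) = 2.358e+08.
Back to dB: 10·log₁₀ Σ = 83.7 dB.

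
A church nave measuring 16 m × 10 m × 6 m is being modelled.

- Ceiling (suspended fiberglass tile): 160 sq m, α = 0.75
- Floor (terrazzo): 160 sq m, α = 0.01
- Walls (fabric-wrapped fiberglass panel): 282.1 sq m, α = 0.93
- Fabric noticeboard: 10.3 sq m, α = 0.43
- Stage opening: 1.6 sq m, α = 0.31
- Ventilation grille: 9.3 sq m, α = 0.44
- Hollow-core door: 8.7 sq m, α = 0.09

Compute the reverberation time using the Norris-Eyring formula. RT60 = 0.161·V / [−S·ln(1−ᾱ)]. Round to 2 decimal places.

Total surface area S = 160 + 160 + 282.1 + 10.3 + 1.6 + 9.3 + 8.7 = 632.0 sq m.
Absorption A = 160×0.75 + 160×0.01 + 282.1×0.93 + 10.3×0.43 + 1.6×0.31 + 9.3×0.44 + 8.7×0.09 = 393.753 sabins.
Mean coefficient ᾱ = A/S = 0.6230.
−S·ln(1−ᾱ) = −632.0 × ln(1 − 0.6230) = 616.522.
V = 16 × 10 × 6 = 960 m³.
RT60 = 0.161 × 960 / 616.522 = 0.25 s.

0.25 sec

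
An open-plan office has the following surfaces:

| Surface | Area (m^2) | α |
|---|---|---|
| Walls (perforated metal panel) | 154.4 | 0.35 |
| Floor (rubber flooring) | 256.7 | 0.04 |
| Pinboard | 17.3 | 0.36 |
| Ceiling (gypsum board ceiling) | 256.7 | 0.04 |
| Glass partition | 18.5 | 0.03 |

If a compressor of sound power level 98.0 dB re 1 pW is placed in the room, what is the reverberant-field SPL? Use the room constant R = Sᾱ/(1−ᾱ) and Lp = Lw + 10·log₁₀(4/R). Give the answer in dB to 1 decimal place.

84.4 dB

A = 81.359 sabins; S = 703.6 m^2.
ᾱ = 0.1156, so room constant R = A/(1−ᾱ) = 91.993 m^2.
Lp = 98.0 + 10·log₁₀(4/91.993) = 98.0 + (-13.62) = 84.4 dB.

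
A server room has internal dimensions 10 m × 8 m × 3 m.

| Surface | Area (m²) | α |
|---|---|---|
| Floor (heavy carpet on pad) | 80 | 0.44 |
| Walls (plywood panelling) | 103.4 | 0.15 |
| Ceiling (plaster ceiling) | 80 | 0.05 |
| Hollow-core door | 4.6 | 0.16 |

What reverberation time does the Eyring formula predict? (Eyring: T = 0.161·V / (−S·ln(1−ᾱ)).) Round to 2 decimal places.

0.62 s

Total surface area S = 80 + 103.4 + 80 + 4.6 = 268.0 m².
Absorption A = 80×0.44 + 103.4×0.15 + 80×0.05 + 4.6×0.16 = 55.446 sabins.
ᾱ = 55.446 / 268.0 = 0.2069.
Eyring denominator: −S ln(1−ᾱ) = 62.124.
V = 10 × 8 × 3 = 240 m³.
T = 0.161·V/[−S·ln(1−ᾱ)] = 0.161·240/62.124 = 0.62 s.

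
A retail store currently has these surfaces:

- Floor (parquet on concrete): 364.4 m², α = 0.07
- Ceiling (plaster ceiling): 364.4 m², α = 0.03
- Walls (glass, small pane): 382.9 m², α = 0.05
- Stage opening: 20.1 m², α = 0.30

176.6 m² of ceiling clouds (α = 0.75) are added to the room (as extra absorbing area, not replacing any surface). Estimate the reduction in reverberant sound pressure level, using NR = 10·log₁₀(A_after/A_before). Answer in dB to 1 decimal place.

Equivalent absorption area: A_before = 364.4×0.07 + 364.4×0.03 + 382.9×0.05 + 20.1×0.30 = 61.615 m².
Added absorption = 176.6 × 0.75 = 132.450 sabins.
New total A_after = 194.065 sabins.
Reduction = 10 log₁₀(A_after/A_before) = 10 log₁₀(3.1496) = 5.0 dB.

5.0 dB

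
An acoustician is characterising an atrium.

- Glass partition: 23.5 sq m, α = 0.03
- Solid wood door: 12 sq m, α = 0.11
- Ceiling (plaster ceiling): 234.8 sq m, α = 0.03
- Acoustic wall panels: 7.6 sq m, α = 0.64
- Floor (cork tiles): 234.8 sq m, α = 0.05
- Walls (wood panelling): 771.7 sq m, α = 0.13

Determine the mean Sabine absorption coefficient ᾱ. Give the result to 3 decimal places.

0.098

S = Σ Sᵢ = 23.5 + 12 + 234.8 + 7.6 + 234.8 + 771.7 = 1284.4 sq m.
Weighted sum Σ Sα = 125.994.
ᾱ = 125.994 / 1284.4 = 0.098.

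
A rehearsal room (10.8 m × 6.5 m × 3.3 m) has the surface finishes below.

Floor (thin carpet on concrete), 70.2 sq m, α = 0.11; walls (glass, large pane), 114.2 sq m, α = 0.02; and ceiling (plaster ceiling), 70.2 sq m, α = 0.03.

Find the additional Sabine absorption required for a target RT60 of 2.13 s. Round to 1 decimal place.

5.4 sabins

Summing Sᵢαᵢ: 7.722 + 2.284 + 2.106 → A₁ = 12.112 sabins.
For T = 2.13 s, need A₂ = 0.161·V/T = 0.161·231.66/2.13 = 17.510 sabins.
Additional absorption ΔA = 17.510 − 12.112 = 5.4 sabins.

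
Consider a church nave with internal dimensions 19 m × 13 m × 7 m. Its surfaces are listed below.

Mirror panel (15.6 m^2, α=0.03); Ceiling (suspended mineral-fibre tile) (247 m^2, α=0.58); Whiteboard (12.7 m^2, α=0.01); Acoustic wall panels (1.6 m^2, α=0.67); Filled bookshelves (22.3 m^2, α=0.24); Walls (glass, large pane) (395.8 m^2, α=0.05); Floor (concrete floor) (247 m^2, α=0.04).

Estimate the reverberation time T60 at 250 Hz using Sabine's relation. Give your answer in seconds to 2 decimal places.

Equivalent absorption area: A = 15.6·0.03 + 247·0.58 + 12.7·0.01 + 1.6·0.67 + 22.3·0.24 + 395.8·0.05 + 247·0.04 = 179.949 m^2.
V = 19·13·7 = 1729 m³.
RT60 = 0.161 · V / A = 0.161 × 1729 / 179.949 = 1.55 s.

1.55 s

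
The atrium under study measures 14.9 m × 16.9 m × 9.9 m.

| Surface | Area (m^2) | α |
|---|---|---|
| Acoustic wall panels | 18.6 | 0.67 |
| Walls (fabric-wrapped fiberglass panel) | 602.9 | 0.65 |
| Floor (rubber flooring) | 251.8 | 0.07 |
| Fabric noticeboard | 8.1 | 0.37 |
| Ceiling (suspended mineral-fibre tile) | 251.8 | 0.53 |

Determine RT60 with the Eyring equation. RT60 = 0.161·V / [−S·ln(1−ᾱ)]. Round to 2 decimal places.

0.52 s

Total surface area S = 18.6 + 602.9 + 251.8 + 8.1 + 251.8 = 1133.2 m^2.
Σ(Sᵢαᵢ) = 18.6·0.67 + 602.9·0.65 + 251.8·0.07 + 8.1·0.37 + 251.8·0.53 = 558.424.
ᾱ = 558.424 / 1133.2 = 0.4928.
−S·ln(1−ᾱ) = −1133.2 × ln(1 − 0.4928) = 769.273.
V = 14.9 × 16.9 × 9.9 = 2492.919 m³.
RT60 = 0.161 × 2492.919 / 769.273 = 0.52 s.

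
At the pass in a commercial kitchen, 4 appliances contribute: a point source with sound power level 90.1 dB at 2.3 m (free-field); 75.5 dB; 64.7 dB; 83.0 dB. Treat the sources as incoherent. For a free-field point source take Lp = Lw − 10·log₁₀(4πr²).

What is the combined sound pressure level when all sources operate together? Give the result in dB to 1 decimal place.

Source at 2.3 m: Lp = 90.1 − 10·log₁₀(4π·2.3²) = 90.1 − 10·log₁₀(66.476) = 71.9 dB.
Converting to relative power and adding: 10^(71.9/10) + 10^(75.5/10) + 10^(64.7/10) + 10^(83.0/10) = 2.534e+08.
L_total = 10·log₁₀(2.534e+08) = 84.0 dB.

84.0 dB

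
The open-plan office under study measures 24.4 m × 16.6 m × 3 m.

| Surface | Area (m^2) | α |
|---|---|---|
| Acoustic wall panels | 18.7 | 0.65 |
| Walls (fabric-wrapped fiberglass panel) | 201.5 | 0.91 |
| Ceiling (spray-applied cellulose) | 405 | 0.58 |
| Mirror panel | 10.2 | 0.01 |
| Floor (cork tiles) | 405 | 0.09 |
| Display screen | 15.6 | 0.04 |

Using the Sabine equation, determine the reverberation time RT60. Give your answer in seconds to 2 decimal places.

Summing Sᵢαᵢ: 12.155 + 183.365 + 234.900 + 0.102 + 36.450 + 0.624 → A = 467.596 sabins.
V = 24.4·16.6·3 = 1215.12 m³.
RT60 = 0.161 · V / A = 0.161 × 1215.12 / 467.596 = 0.42 s.

0.42 sec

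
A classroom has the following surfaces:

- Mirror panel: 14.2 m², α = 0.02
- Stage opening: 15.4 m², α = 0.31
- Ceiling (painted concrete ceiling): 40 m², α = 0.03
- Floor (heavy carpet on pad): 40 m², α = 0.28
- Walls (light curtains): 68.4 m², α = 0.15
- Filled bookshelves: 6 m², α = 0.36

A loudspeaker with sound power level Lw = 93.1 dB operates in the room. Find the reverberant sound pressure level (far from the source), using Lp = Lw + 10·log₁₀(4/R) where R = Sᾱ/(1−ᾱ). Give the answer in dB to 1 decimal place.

Σ(Sᵢαᵢ) = 14.2·0.02 + 15.4·0.31 + 40·0.03 + 40·0.28 + 68.4·0.15 + 6·0.36 = 29.878; total area S = 184.0 m².
ᾱ = 0.1624, so room constant R = A/(1−ᾱ) = 35.671 m².
Lp = 93.1 + 10·log₁₀(4/35.671) = 93.1 + (-9.50) = 83.6 dB.

83.6 dB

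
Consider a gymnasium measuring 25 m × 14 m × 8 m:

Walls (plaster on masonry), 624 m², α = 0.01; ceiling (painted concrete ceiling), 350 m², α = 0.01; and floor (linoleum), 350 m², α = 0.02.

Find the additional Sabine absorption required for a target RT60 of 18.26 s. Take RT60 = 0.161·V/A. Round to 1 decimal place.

7.9 sabins

Equivalent absorption area: A₁ = 624*0.01 + 350*0.01 + 350*0.02 = 16.740 m².
V = 2800 m³. Required absorption A₂ = 0.161 × 2800 / 18.26 = 24.688 sabins.
Additional absorption ΔA = 24.688 − 16.740 = 7.9 sabins.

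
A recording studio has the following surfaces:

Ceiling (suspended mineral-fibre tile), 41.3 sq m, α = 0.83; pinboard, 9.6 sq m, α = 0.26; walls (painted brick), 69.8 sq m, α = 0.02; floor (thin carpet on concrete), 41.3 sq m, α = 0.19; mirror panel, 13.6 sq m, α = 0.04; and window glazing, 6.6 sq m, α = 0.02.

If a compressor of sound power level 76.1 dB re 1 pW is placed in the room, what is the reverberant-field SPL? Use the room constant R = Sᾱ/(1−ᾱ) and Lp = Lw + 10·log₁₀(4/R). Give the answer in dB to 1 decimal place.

Σ(Sᵢαᵢ) = 41.3·0.83 + 9.6·0.26 + 69.8·0.02 + 41.3·0.19 + 13.6·0.04 + 6.6·0.02 = 46.694; total area S = 182.2 sq m.
ᾱ = 46.694/182.2 = 0.2563; R = Sᾱ/(1−ᾱ) = 46.694/(1−0.2563) = 62.786 sq m.
Lp = 76.1 + 10·log₁₀(4/62.786) = 76.1 + (-11.96) = 64.1 dB.

64.1 dB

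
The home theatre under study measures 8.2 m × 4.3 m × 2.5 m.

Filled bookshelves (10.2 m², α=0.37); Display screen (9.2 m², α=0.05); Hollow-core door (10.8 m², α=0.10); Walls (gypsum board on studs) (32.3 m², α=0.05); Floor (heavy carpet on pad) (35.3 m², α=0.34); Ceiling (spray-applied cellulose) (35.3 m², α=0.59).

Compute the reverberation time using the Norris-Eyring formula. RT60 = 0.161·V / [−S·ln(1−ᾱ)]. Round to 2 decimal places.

0.30 s

S = Σ Sᵢ = 133.1 m².
Σ(Sᵢαᵢ) = 10.2×0.37 + 9.2×0.05 + 10.8×0.10 + 32.3×0.05 + 35.3×0.34 + 35.3×0.59 = 39.758.
ᾱ = 39.758 / 133.1 = 0.2987.
−S·ln(1−ᾱ) = −133.1 × ln(1 − 0.2987) = 47.226.
V = 8.2 × 4.3 × 2.5 = 88.15 m³.
T = 0.161·V/[−S·ln(1−ᾱ)] = 0.161·88.15/47.226 = 0.30 s.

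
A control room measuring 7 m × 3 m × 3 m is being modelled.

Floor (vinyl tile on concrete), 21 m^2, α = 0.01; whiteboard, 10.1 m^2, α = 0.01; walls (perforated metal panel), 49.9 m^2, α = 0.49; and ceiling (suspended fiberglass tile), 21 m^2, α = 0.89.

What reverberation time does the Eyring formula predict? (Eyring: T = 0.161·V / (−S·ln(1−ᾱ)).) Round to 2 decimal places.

0.18 sec

S = Σ Sᵢ = 102.0 m^2.
Σ(Sᵢαᵢ) = 21×0.01 + 10.1×0.01 + 49.9×0.49 + 21×0.89 = 43.452.
Mean coefficient ᾱ = A/S = 0.4260.
−S·ln(1−ᾱ) = −102.0 × ln(1 − 0.4260) = 56.623.
V = 7 × 3 × 3 = 63 m³.
T = 0.161·V/[−S·ln(1−ᾱ)] = 0.161·63/56.623 = 0.18 s.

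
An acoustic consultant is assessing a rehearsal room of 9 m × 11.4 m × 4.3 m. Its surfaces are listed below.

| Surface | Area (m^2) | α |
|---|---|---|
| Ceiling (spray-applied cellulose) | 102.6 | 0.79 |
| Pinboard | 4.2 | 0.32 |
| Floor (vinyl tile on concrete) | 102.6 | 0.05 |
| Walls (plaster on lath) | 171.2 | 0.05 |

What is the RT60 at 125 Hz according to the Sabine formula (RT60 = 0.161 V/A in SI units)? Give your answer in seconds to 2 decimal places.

0.74 s

A = Σ Sᵢαᵢ = 102.6·0.79 + 4.2·0.32 + 102.6·0.05 + 171.2·0.05 = 96.088 sabins.
V = 9·11.4·4.3 = 441.18 m³.
T = 0.161 V/A = 0.161·441.18/96.088 = 0.74 s.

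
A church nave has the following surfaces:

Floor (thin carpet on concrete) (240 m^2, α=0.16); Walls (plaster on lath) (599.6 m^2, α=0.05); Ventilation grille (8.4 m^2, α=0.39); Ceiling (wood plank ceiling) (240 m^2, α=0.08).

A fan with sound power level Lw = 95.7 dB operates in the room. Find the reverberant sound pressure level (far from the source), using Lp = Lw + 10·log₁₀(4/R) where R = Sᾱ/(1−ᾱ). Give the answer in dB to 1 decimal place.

Σ(Sᵢαᵢ) = 240·0.16 + 599.6·0.05 + 8.4·0.39 + 240·0.08 = 90.856; total area S = 1088.0 m^2.
ᾱ = 90.856/1088.0 = 0.0835; R = Sᾱ/(1−ᾱ) = 90.856/(1−0.0835) = 99.134 m^2.
Lp = 95.7 + 10·log₁₀(4/99.134) = 95.7 + (-13.94) = 81.8 dB.

81.8 dB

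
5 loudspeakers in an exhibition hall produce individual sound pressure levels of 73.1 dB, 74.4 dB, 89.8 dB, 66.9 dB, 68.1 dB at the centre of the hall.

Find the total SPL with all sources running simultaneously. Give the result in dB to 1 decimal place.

Converting to relative power and adding: 10^(73.1/10) + 10^(74.4/10) + 10^(89.8/10) + 10^(66.9/10) + 10^(68.1/10) = 1.014e+09.
Back to dB: 10·log₁₀ Σ = 90.1 dB.

90.1 dB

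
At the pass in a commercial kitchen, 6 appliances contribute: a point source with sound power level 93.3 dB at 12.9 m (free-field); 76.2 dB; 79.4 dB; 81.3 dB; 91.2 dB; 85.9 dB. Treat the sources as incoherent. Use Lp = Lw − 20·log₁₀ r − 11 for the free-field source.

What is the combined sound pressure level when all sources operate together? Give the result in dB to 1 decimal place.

Source at 12.9 m: Lp = 93.3 − 20·log₁₀(12.9) − 11 = 60.1 dB.
Converting to relative power and adding: 10^(60.1/10) + 10^(76.2/10) + 10^(79.4/10) + 10^(81.3/10) + 10^(91.2/10) + 10^(85.9/10) = 1.972e+09.
L_total = 10·log₁₀(1.972e+09) = 92.9 dB.

92.9 dB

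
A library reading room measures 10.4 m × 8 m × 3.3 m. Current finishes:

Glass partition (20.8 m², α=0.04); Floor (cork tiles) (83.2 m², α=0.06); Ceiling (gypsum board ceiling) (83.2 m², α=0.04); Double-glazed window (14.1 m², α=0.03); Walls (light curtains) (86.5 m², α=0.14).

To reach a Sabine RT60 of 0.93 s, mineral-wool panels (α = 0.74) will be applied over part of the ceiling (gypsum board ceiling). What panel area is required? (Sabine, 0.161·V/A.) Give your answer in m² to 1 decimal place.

36.9

A₁ = Σ Sᵢαᵢ = 20.8×0.04 + 83.2×0.06 + 83.2×0.04 + 14.1×0.03 + 86.5×0.14 = 21.685 sabins.
Required A₂ = 0.161·274.56/0.93 = 47.531 sabins.
ΔA needed = 47.531 − 21.685 = 25.846 sabins.
Each m² of panel replacing the ceiling (gypsum board ceiling) adds (0.74 − 0.04) = 0.70 sabins.
Panel area = 25.846 / 0.70 = 36.9 m².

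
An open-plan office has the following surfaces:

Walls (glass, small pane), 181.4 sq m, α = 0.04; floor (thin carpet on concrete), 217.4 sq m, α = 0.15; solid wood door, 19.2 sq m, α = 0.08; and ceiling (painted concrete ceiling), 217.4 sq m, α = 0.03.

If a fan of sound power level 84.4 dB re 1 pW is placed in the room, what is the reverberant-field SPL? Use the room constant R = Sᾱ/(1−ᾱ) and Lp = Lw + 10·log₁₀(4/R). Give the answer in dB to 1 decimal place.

73.3 dB

A = 47.924 sabins; S = 635.4 sq m.
ᾱ = 0.0754, so room constant R = A/(1−ᾱ) = 51.832 sq m.
Lp = 84.4 + 10·log₁₀(4/51.832) = 84.4 + (-11.13) = 73.3 dB.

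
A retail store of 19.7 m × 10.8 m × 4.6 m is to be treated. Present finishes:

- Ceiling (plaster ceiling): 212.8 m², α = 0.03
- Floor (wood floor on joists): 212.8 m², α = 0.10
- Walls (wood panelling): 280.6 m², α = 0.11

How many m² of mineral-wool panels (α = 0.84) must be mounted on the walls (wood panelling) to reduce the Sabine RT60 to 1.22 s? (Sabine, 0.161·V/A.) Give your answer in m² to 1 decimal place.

96.7

Total absorption A₁ = 212.8·0.03 + 212.8·0.10 + 280.6·0.11
  = 6.384 + 21.280 + 30.866 = 58.530 m² sabins.
Required A₂ = 0.161·978.696/1.22 = 129.156 sabins.
Absorption to add: 129.156 − 58.530 = 70.626 sabins.
Each m² of panel replacing the walls (wood panelling) adds (0.84 − 0.11) = 0.73 sabins.
Area = ΔA/Δα = 70.626/0.73 = 96.7 m².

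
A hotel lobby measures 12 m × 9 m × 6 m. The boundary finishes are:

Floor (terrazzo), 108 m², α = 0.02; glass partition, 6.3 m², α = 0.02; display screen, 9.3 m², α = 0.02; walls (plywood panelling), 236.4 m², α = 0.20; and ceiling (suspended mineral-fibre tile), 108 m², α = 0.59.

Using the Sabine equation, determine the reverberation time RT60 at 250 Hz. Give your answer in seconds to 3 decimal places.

Summing Sᵢαᵢ: 2.160 + 0.126 + 0.186 + 47.280 + 63.720 → A = 113.472 sabins.
Room volume: 648 m³.
Sabine: RT60 = 0.161 × 648 / 113.472 = 0.919 s.

0.919 seconds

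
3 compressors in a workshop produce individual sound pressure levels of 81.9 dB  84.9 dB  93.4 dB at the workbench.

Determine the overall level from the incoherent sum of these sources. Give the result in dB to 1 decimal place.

94.2 dB

Σ 10^(Lᵢ/10) = 2.652e+09.
L_total = 10·log₁₀(2.652e+09) = 94.2 dB.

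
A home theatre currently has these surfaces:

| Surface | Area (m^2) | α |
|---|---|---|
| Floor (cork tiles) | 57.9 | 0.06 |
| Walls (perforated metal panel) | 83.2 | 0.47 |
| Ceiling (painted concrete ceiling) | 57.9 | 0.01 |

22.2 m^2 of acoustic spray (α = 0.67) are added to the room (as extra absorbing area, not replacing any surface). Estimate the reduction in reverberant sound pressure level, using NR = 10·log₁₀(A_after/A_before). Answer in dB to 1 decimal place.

1.3 dB

A_before = Σ Sᵢαᵢ = 57.9*0.06 + 83.2*0.47 + 57.9*0.01 = 43.157 sabins.
Treatment contributes 22.2·0.67 = 14.874 sabins.
A_after = 43.157 + 14.874 = 58.031 sabins.
NR = 10·log₁₀(58.031/43.157) = 1.3 dB.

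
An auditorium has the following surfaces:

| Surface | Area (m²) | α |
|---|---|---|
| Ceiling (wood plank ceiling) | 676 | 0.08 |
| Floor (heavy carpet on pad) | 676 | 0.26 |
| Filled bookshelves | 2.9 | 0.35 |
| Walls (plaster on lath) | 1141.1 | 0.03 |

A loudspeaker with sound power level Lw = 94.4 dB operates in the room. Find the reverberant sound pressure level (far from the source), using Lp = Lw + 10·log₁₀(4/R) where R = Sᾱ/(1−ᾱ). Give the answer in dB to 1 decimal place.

Σ(Sᵢαᵢ) = 676·0.08 + 676·0.26 + 2.9·0.35 + 1141.1·0.03 = 265.088; total area S = 2496.0 m².
ᾱ = 0.1062, so room constant R = A/(1−ᾱ) = 296.585 m².
Lp = 94.4 + 10·log₁₀(4/296.585) = 94.4 + (-18.70) = 75.7 dB.

75.7 dB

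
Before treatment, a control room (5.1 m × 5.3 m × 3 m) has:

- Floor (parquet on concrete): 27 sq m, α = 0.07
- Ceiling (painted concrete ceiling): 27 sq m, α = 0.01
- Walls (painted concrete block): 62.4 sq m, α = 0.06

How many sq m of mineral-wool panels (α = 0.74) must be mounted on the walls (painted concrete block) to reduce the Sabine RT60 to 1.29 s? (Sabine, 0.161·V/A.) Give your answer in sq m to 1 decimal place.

A₁ = Σ Sᵢαᵢ = 27×0.07 + 27×0.01 + 62.4×0.06 = 5.904 sabins.
V = 81.09 m³. Target absorption A₂ = 0.161 × 81.09 / 1.29 = 10.121 sabins.
ΔA needed = 10.121 − 5.904 = 4.217 sabins.
Each sq m of panel replacing the walls (painted concrete block) adds (0.74 − 0.06) = 0.68 sabins.
Area = ΔA/Δα = 4.217/0.68 = 6.2 sq m.

6.2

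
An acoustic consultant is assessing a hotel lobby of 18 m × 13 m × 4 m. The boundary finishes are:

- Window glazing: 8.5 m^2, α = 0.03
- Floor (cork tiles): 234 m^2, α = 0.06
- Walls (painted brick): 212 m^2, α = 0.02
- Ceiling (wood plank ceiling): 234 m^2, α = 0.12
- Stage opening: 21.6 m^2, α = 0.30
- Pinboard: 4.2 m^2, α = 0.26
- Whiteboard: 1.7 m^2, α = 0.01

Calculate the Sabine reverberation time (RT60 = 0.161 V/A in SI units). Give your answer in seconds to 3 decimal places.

A = Σ Sᵢαᵢ = 8.5×0.03 + 234×0.06 + 212×0.02 + 234×0.12 + 21.6×0.30 + 4.2×0.26 + 1.7×0.01 = 54.204 sabins.
Room volume: 936 m³.
Sabine: RT60 = 0.161 × 936 / 54.204 = 2.780 s.

2.780 s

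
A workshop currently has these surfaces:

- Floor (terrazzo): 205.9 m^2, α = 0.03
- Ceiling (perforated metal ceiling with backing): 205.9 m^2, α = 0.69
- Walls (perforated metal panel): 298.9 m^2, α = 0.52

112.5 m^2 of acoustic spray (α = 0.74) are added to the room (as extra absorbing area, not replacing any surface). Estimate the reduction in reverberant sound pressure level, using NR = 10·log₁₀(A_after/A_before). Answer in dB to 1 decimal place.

1.1 dB

Total absorption A_before = 205.9×0.03 + 205.9×0.69 + 298.9×0.52
  = 6.177 + 142.071 + 155.428 = 303.676 m^2 sabins.
Added absorption = 112.5 × 0.74 = 83.250 sabins.
A_after = 303.676 + 83.250 = 386.926 sabins.
NR = 10·log₁₀(386.926/303.676) = 1.1 dB.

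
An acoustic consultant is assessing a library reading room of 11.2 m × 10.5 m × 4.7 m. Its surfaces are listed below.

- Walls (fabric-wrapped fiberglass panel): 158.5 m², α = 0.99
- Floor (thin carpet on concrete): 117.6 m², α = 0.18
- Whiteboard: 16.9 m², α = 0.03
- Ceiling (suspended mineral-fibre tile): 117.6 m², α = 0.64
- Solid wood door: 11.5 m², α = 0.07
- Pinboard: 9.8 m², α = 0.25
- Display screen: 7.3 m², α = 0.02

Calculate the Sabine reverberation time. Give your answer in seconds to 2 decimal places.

Total absorption A = 158.5×0.99 + 117.6×0.18 + 16.9×0.03 + 117.6×0.64 + 11.5×0.07 + 9.8×0.25 + 7.3×0.02
  = 156.915 + 21.168 + 0.507 + 75.264 + 0.805 + 2.450 + 0.146 = 257.255 m² sabins.
V = 11.2·10.5·4.7 = 552.72 m³.
RT60 = 0.161 · V / A = 0.161 × 552.72 / 257.255 = 0.35 s.

0.35 s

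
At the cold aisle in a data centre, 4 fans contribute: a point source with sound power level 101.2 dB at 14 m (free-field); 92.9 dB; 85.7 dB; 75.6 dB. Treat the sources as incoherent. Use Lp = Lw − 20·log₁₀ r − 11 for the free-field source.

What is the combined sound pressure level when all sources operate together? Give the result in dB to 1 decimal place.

93.7 dB

Source at 14 m: Lp = 101.2 − 20·log₁₀(14) − 11 = 67.3 dB.
Sum in the linear (power) domain: Σ 10^(Lᵢ/10) = 10^(67.3/10) + 10^(92.9/10) + 10^(85.7/10) + 10^(75.6/10) = 2.363e+09.
Back to dB: 10·log₁₀ Σ = 93.7 dB.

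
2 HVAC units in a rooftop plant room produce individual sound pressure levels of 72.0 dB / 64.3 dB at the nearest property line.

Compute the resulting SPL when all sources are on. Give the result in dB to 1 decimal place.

Σ 10^(Lᵢ/10) = 1.854e+07.
Back to dB: 10·log₁₀ Σ = 72.7 dB.

72.7 dB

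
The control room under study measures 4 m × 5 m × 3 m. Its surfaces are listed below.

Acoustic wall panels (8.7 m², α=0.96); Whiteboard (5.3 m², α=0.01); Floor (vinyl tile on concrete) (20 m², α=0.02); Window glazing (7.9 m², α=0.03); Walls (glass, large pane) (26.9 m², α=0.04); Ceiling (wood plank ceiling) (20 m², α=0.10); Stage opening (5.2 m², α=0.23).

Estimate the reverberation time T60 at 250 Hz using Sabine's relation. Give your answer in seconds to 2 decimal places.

0.73 seconds

Total absorption A = 8.7·0.96 + 5.3·0.01 + 20·0.02 + 7.9·0.03 + 26.9·0.04 + 20·0.10 + 5.2·0.23
  = 8.352 + 0.053 + 0.400 + 0.237 + 1.076 + 2.000 + 1.196 = 13.314 m² sabins.
V = 4·5·3 = 60 m³.
RT60 = 0.161 · V / A = 0.161 × 60 / 13.314 = 0.73 s.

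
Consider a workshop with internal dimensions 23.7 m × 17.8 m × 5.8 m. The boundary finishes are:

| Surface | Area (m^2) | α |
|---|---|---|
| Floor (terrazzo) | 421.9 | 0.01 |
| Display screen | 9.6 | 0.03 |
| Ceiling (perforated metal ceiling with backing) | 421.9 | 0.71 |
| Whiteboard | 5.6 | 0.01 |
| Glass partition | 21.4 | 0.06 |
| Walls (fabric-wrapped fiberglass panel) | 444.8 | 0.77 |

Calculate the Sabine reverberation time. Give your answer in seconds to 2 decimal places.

Summing Sᵢαᵢ: 4.219 + 0.288 + 299.549 + 0.056 + 1.284 + 342.496 → A = 647.892 sabins.
Room volume: 2446.788 m³.
Sabine: RT60 = 0.161 × 2446.788 / 647.892 = 0.61 s.

0.61 sec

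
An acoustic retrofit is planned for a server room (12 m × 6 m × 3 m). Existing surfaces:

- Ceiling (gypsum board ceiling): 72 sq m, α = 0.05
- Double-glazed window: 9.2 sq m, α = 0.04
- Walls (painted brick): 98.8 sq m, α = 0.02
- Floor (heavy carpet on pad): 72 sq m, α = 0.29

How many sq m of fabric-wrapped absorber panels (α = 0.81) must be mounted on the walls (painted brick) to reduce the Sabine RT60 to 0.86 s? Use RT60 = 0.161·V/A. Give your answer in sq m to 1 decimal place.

Equivalent absorption area: A₁ = 72×0.05 + 9.2×0.04 + 98.8×0.02 + 72×0.29 = 26.824 sq m.
V = 216 m³. Target absorption A₂ = 0.161 × 216 / 0.86 = 40.437 sabins.
Absorption to add: 40.437 − 26.824 = 13.613 sabins.
Net gain per sq m: Δα = 0.81 − 0.02 = 0.79.
Area = ΔA/Δα = 13.613/0.79 = 17.2 sq m.

17.2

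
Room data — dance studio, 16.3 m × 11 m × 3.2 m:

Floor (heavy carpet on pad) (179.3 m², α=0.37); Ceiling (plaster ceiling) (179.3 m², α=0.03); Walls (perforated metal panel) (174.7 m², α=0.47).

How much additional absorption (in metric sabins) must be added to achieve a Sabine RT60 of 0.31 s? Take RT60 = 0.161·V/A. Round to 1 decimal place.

A₁ = Σ Sᵢαᵢ = 179.3×0.37 + 179.3×0.03 + 174.7×0.47 = 153.829 sabins.
Target A₂ = 0.161·573.76/0.31 = 297.985 sabins (V = 573.76 m³).
Shortfall: 297.985 − 153.829 = 144.2 sabins.

144.2 sabins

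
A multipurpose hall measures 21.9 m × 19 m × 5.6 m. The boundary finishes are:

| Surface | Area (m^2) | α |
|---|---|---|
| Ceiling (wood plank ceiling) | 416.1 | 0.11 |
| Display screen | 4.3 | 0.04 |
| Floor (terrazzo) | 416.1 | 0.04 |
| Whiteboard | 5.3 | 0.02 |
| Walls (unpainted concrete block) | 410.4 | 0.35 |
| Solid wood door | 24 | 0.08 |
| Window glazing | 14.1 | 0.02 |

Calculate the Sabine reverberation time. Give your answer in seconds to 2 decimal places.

1.80 s

A = Σ Sᵢαᵢ = 416.1*0.11 + 4.3*0.04 + 416.1*0.04 + 5.3*0.02 + 410.4*0.35 + 24*0.08 + 14.1*0.02 = 208.535 sabins.
V = 21.9·19·5.6 = 2330.16 m³.
Sabine: RT60 = 0.161 × 2330.16 / 208.535 = 1.80 s.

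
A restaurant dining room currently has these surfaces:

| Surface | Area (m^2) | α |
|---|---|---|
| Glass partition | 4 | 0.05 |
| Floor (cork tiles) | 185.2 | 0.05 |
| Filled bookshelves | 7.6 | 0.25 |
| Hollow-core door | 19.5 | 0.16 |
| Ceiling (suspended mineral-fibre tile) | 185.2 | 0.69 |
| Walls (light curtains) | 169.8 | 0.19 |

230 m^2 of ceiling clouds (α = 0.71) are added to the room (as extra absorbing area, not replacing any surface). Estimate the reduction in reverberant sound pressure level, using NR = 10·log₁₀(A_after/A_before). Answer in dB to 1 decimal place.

A_before = Σ Sᵢαᵢ = 4*0.05 + 185.2*0.05 + 7.6*0.25 + 19.5*0.16 + 185.2*0.69 + 169.8*0.19 = 174.530 sabins.
Treatment contributes 230·0.71 = 163.300 sabins.
New total A_after = 337.830 sabins.
Reduction = 10 log₁₀(A_after/A_before) = 10 log₁₀(1.9357) = 2.9 dB.

2.9 dB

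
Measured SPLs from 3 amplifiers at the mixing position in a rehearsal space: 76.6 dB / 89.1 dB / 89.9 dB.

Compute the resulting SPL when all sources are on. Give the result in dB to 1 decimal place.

92.6 dB

Σ 10^(Lᵢ/10) = 1.836e+09.
Back to dB: 10·log₁₀ Σ = 92.6 dB.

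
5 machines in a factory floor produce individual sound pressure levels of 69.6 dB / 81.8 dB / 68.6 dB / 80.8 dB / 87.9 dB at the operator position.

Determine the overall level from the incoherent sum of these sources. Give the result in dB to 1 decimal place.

89.6 dB

Converting to relative power and adding: 10^(69.6/10) + 10^(81.8/10) + 10^(68.6/10) + 10^(80.8/10) + 10^(87.9/10) = 9.045e+08.
Back to dB: 10·log₁₀ Σ = 89.6 dB.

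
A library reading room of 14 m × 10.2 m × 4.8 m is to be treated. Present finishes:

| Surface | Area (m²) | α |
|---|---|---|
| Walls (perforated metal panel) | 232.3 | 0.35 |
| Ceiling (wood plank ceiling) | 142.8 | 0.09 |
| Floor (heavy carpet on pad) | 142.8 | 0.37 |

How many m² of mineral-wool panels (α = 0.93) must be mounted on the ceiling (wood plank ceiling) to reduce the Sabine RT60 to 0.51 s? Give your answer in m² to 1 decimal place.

Total absorption A₁ = 232.3·0.35 + 142.8·0.09 + 142.8·0.37
  = 81.305 + 12.852 + 52.836 = 146.993 m² sabins.
Required A₂ = 0.161·685.44/0.51 = 216.384 sabins.
ΔA needed = 216.384 − 146.993 = 69.391 sabins.
Net gain per m²: Δα = 0.93 − 0.09 = 0.84.
Panel area = 69.391 / 0.84 = 82.6 m².

82.6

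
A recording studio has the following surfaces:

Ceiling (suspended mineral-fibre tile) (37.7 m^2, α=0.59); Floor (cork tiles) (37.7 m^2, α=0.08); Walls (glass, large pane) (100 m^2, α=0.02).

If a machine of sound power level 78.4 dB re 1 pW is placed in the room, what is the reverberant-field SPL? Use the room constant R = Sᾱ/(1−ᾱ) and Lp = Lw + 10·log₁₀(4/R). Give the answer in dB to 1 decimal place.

69.3 dB

A = 27.259 sabins; S = 175.4 m^2.
ᾱ = 27.259/175.4 = 0.1554; R = Sᾱ/(1−ᾱ) = 27.259/(1−0.1554) = 32.274 m^2.
Lp = Lw + 10 log₁₀(4/R) = 78.4 -9.07 = 69.3 dB.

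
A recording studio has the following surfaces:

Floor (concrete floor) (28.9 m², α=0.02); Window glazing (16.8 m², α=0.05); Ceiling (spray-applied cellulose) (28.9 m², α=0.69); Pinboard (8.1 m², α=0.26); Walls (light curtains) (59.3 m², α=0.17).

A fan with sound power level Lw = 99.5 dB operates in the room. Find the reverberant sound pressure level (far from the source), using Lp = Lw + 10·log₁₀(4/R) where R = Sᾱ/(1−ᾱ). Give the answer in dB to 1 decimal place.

89.1 dB

Σ(Sᵢαᵢ) = 28.9×0.02 + 16.8×0.05 + 28.9×0.69 + 8.1×0.26 + 59.3×0.17 = 33.546; total area S = 142.0 m².
ᾱ = 0.2362, so room constant R = A/(1−ᾱ) = 43.920 m².
Lp = 99.5 + 10·log₁₀(4/43.920) = 99.5 + (-10.41) = 89.1 dB.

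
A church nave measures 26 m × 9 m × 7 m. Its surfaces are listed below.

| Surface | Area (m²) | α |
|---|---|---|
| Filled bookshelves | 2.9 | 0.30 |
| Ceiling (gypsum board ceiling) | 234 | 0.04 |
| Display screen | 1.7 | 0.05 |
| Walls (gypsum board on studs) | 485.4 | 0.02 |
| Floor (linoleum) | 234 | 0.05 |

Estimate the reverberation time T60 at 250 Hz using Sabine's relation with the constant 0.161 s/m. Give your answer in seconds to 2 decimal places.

8.31 seconds

Equivalent absorption area: A = 2.9·0.30 + 234·0.04 + 1.7·0.05 + 485.4·0.02 + 234·0.05 = 31.723 m².
Room volume: 1638 m³.
RT60 = 0.161 · V / A = 0.161 × 1638 / 31.723 = 8.31 s.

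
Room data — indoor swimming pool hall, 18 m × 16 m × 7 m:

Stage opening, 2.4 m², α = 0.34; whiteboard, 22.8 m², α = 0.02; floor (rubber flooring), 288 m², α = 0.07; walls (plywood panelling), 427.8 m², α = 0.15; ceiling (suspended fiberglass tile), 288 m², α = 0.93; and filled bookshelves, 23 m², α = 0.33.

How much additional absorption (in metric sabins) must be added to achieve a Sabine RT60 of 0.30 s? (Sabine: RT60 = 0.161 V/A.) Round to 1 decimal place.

720.9 sabins

Equivalent absorption area: A₁ = 2.4·0.34 + 22.8·0.02 + 288·0.07 + 427.8·0.15 + 288·0.93 + 23·0.33 = 361.032 m².
Target A₂ = 0.161·2016/0.30 = 1081.920 sabins (V = 2016 m³).
Shortfall: 1081.920 − 361.032 = 720.9 sabins.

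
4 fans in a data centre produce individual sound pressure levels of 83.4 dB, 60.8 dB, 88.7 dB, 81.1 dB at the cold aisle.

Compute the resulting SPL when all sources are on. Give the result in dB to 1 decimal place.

90.4 dB

Σ 10^(Lᵢ/10) = 1.09e+09.
L_total = 10·log₁₀(1.09e+09) = 90.4 dB.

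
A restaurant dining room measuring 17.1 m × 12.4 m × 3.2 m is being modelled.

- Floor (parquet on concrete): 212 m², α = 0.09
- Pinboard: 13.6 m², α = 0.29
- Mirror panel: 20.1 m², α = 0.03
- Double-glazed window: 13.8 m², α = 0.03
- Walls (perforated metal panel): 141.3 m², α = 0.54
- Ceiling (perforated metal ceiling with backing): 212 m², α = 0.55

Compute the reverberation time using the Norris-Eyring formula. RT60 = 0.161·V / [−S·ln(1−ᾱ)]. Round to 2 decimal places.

0.41 s

Total surface area S = 212 + 13.6 + 20.1 + 13.8 + 141.3 + 212 = 612.8 m².
Absorption A = 212×0.09 + 13.6×0.29 + 20.1×0.03 + 13.8×0.03 + 141.3×0.54 + 212×0.55 = 216.943 sabins.
Mean coefficient ᾱ = A/S = 0.3540.
−S·ln(1−ᾱ) = −612.8 × ln(1 − 0.3540) = 267.766.
V = 17.1 × 12.4 × 3.2 = 678.528 m³.
T = 0.161·V/[−S·ln(1−ᾱ)] = 0.161·678.528/267.766 = 0.41 s.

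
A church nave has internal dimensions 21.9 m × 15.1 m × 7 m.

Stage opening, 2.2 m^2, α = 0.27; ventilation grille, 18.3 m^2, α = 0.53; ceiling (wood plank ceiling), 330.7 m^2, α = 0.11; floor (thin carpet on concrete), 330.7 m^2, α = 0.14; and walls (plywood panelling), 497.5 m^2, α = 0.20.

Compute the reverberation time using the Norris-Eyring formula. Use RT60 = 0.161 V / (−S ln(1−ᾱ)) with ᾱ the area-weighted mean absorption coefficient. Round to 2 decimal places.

Total surface area S = 2.2 + 18.3 + 330.7 + 330.7 + 497.5 = 1179.4 m^2.
Σ(Sᵢαᵢ) = 2.2×0.27 + 18.3×0.53 + 330.7×0.11 + 330.7×0.14 + 497.5×0.20 = 192.468.
ᾱ = 192.468 / 1179.4 = 0.1632.
−S·ln(1−ᾱ) = −1179.4 × ln(1 − 0.1632) = 210.134.
V = 21.9 × 15.1 × 7 = 2314.83 m³.
RT60 = 0.161 × 2314.83 / 210.134 = 1.77 s.

1.77 s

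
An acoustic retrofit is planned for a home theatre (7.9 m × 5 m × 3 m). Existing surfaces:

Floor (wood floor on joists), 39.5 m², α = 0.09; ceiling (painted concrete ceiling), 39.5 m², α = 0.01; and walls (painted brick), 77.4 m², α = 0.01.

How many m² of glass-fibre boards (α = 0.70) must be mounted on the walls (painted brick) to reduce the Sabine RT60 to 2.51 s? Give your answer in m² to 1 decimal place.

4.2

Summing Sᵢαᵢ: 3.555 + 0.395 + 0.774 → A₁ = 4.724 sabins.
V = 118.5 m³. Target absorption A₂ = 0.161 × 118.5 / 2.51 = 7.601 sabins.
Absorption to add: 7.601 − 4.724 = 2.877 sabins.
Net gain per m²: Δα = 0.70 − 0.01 = 0.69.
Panel area = 2.877 / 0.69 = 4.2 m².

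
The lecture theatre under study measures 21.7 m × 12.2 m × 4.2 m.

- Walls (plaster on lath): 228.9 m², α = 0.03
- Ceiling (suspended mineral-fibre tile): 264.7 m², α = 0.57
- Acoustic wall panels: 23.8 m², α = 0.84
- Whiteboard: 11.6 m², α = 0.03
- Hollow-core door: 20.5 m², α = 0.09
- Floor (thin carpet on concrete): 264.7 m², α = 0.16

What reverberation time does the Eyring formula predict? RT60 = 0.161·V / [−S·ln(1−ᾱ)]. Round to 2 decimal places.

Total surface area S = 228.9 + 264.7 + 23.8 + 11.6 + 20.5 + 264.7 = 814.2 m².
Absorption A = 228.9×0.03 + 264.7×0.57 + 23.8×0.84 + 11.6×0.03 + 20.5×0.09 + 264.7×0.16 = 222.283 sabins.
Mean coefficient ᾱ = A/S = 0.2730.
−S·ln(1−ᾱ) = −814.2 × ln(1 − 0.2730) = 259.590.
V = 21.7 × 12.2 × 4.2 = 1111.908 m³.
RT60 = 0.161 × 1111.908 / 259.590 = 0.69 s.

0.69 seconds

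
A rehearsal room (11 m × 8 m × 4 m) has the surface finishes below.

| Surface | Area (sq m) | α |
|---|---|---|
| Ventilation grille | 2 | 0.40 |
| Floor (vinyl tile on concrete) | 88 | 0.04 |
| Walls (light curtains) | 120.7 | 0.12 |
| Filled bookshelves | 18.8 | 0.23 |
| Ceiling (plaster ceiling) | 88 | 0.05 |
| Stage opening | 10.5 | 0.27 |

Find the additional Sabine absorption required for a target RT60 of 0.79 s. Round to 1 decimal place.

Total absorption A₁ = 2·0.40 + 88·0.04 + 120.7·0.12 + 18.8·0.23 + 88·0.05 + 10.5·0.27
  = 0.800 + 3.520 + 14.484 + 4.324 + 4.400 + 2.835 = 30.363 sq m sabins.
For T = 0.79 s, need A₂ = 0.161·V/T = 0.161·352/0.79 = 71.737 sabins.
ΔA = A₂ − A₁ = 71.737 − 30.363 = 41.4 sabins.

41.4 sabins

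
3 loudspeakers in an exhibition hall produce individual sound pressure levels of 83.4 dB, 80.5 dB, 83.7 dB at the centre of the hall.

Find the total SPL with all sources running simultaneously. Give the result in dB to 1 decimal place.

Sum in the linear (power) domain: Σ 10^(Lᵢ/10) = 10^(83.4/10) + 10^(80.5/10) + 10^(83.7/10) = 5.654e+08.
Combined level = 10 log₁₀(5.654e+08) = 87.5 dB.

87.5 dB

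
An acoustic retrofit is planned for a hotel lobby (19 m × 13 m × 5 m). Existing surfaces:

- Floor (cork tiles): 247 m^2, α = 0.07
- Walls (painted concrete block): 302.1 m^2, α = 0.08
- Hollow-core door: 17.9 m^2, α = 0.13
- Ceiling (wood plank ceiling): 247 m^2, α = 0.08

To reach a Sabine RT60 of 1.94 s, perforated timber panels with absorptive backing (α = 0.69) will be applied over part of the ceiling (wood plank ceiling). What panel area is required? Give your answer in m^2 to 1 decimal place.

63.8

Equivalent absorption area: A₁ = 247·0.07 + 302.1·0.08 + 17.9·0.13 + 247·0.08 = 63.545 m^2.
Required A₂ = 0.161·1235/1.94 = 102.492 sabins.
Absorption to add: 102.492 − 63.545 = 38.947 sabins.
Each m^2 of panel replacing the ceiling (wood plank ceiling) adds (0.69 − 0.08) = 0.61 sabins.
Panel area = 38.947 / 0.61 = 63.8 m^2.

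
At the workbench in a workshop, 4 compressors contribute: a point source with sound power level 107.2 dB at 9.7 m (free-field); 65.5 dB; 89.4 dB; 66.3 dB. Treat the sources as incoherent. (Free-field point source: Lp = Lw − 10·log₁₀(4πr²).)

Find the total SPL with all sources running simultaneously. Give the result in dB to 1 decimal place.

Source at 9.7 m: Lp = 107.2 − 10·log₁₀(4π·9.7²) = 107.2 − 10·log₁₀(1182.370) = 76.5 dB.
Converting to relative power and adding: 10^(76.5/10) + 10^(65.5/10) + 10^(89.4/10) + 10^(66.3/10) = 9.234e+08.
L_total = 10·log₁₀(9.234e+08) = 89.7 dB.

89.7 dB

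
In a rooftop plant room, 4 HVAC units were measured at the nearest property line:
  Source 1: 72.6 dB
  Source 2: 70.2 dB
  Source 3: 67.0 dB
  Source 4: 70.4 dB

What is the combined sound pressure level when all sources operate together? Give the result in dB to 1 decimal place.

Σ 10^(Lᵢ/10) = 4.464e+07.
Combined level = 10 log₁₀(4.464e+07) = 76.5 dB.

76.5 dB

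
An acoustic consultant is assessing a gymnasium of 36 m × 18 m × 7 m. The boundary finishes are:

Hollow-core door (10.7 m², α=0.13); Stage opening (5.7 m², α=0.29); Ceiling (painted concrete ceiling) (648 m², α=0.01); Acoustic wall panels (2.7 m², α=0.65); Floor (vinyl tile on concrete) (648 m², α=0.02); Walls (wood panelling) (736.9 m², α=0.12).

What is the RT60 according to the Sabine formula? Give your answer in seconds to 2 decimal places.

6.48 sec

Summing Sᵢαᵢ: 1.391 + 1.653 + 6.480 + 1.755 + 12.960 + 88.428 → A = 112.667 sabins.
V = 36·18·7 = 4536 m³.
Sabine: RT60 = 0.161 × 4536 / 112.667 = 6.48 s.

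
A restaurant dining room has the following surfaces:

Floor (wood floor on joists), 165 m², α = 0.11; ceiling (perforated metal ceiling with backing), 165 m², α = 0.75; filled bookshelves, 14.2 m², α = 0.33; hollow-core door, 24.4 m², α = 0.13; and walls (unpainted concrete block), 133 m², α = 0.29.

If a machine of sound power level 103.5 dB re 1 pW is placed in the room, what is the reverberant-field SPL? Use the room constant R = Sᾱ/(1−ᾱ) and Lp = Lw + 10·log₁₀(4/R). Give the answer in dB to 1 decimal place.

A = 188.328 sabins; S = 501.6 m².
ᾱ = 0.3755, so room constant R = A/(1−ᾱ) = 301.566 m².
Lp = Lw + 10 log₁₀(4/R) = 103.5 -18.77 = 84.7 dB.

84.7 dB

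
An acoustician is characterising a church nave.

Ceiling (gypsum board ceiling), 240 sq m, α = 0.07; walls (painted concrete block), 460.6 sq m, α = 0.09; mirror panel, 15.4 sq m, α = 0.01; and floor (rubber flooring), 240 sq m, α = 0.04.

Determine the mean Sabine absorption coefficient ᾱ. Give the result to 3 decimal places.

0.071

Total surface area S = 956.0 sq m.
Σ(Sᵢαᵢ) = 240·0.07 + 460.6·0.09 + 15.4·0.01 + 240·0.04 = 68.008.
ᾱ = 68.008 / 956.0 = 0.071.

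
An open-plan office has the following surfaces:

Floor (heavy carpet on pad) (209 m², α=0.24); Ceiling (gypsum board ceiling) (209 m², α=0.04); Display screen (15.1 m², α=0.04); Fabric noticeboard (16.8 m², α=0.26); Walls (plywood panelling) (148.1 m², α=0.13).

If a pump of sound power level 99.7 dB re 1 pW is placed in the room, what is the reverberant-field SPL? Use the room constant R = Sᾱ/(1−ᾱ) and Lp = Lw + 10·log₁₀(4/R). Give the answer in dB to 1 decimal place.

Σ(Sᵢαᵢ) = 209×0.24 + 209×0.04 + 15.1×0.04 + 16.8×0.26 + 148.1×0.13 = 82.745; total area S = 598.0 m².
ᾱ = 0.1384, so room constant R = A/(1−ᾱ) = 96.036 m².
Lp = Lw + 10 log₁₀(4/R) = 99.7 -13.80 = 85.9 dB.

85.9 dB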